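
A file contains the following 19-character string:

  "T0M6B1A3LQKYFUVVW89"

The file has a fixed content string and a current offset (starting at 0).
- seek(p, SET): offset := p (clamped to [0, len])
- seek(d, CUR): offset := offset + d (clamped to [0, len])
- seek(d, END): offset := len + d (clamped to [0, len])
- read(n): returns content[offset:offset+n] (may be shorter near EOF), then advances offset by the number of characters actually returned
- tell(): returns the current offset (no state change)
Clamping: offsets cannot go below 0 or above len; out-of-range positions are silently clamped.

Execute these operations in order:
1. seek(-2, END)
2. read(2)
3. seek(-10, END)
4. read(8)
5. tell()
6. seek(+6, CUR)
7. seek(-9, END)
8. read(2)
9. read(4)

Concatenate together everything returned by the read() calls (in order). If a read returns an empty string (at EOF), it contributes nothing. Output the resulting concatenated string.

Answer: 89QKYFUVVWKYFUVV

Derivation:
After 1 (seek(-2, END)): offset=17
After 2 (read(2)): returned '89', offset=19
After 3 (seek(-10, END)): offset=9
After 4 (read(8)): returned 'QKYFUVVW', offset=17
After 5 (tell()): offset=17
After 6 (seek(+6, CUR)): offset=19
After 7 (seek(-9, END)): offset=10
After 8 (read(2)): returned 'KY', offset=12
After 9 (read(4)): returned 'FUVV', offset=16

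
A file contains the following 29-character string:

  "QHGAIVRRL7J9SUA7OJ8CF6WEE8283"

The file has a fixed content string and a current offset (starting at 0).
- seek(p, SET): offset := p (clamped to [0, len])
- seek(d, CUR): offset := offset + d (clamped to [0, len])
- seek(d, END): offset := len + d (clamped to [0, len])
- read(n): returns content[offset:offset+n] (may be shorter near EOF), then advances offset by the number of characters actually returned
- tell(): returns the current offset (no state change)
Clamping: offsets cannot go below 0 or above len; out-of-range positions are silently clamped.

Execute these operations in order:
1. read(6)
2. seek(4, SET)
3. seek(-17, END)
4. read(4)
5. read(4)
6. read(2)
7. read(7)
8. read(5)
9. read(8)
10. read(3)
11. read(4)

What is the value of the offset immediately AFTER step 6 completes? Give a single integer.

After 1 (read(6)): returned 'QHGAIV', offset=6
After 2 (seek(4, SET)): offset=4
After 3 (seek(-17, END)): offset=12
After 4 (read(4)): returned 'SUA7', offset=16
After 5 (read(4)): returned 'OJ8C', offset=20
After 6 (read(2)): returned 'F6', offset=22

Answer: 22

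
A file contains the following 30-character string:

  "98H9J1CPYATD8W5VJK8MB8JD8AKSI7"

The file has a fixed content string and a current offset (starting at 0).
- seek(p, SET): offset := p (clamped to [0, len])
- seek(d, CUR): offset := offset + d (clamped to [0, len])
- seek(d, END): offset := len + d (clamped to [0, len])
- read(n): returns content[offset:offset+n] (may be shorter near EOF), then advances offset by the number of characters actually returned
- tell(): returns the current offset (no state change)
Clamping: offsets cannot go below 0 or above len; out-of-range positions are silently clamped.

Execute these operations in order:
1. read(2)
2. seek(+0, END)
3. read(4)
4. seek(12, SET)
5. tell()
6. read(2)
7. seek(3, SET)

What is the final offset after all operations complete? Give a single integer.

Answer: 3

Derivation:
After 1 (read(2)): returned '98', offset=2
After 2 (seek(+0, END)): offset=30
After 3 (read(4)): returned '', offset=30
After 4 (seek(12, SET)): offset=12
After 5 (tell()): offset=12
After 6 (read(2)): returned '8W', offset=14
After 7 (seek(3, SET)): offset=3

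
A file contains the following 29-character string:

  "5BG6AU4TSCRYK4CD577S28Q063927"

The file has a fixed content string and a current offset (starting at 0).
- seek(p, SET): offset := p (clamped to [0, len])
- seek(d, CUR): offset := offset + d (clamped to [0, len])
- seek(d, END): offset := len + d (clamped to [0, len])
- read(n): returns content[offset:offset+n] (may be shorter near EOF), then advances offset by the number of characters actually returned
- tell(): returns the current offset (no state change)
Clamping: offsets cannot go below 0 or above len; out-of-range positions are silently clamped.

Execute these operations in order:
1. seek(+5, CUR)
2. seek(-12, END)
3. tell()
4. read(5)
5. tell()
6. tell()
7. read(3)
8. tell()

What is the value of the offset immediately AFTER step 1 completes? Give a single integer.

Answer: 5

Derivation:
After 1 (seek(+5, CUR)): offset=5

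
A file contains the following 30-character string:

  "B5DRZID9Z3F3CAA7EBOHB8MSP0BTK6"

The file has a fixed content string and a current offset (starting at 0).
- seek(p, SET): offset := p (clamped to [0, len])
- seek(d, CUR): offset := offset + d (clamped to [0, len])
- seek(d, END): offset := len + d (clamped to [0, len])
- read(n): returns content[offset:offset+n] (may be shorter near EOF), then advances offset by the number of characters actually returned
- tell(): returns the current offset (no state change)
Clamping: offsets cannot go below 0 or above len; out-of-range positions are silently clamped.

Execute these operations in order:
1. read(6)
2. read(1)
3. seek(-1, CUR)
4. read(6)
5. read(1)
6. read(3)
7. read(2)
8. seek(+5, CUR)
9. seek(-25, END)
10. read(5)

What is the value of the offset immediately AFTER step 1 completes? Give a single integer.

After 1 (read(6)): returned 'B5DRZI', offset=6

Answer: 6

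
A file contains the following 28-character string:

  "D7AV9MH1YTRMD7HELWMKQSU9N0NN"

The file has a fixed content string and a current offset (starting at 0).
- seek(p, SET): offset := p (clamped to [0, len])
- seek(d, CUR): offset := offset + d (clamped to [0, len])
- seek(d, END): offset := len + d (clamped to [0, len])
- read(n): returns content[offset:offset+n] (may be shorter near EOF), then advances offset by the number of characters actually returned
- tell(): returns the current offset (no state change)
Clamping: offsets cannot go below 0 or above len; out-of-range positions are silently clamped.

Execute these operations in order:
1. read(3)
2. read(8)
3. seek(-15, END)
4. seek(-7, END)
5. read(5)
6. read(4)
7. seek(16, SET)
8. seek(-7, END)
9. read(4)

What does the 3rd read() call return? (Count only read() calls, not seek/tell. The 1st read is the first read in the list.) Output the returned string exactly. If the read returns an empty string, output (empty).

After 1 (read(3)): returned 'D7A', offset=3
After 2 (read(8)): returned 'V9MH1YTR', offset=11
After 3 (seek(-15, END)): offset=13
After 4 (seek(-7, END)): offset=21
After 5 (read(5)): returned 'SU9N0', offset=26
After 6 (read(4)): returned 'NN', offset=28
After 7 (seek(16, SET)): offset=16
After 8 (seek(-7, END)): offset=21
After 9 (read(4)): returned 'SU9N', offset=25

Answer: SU9N0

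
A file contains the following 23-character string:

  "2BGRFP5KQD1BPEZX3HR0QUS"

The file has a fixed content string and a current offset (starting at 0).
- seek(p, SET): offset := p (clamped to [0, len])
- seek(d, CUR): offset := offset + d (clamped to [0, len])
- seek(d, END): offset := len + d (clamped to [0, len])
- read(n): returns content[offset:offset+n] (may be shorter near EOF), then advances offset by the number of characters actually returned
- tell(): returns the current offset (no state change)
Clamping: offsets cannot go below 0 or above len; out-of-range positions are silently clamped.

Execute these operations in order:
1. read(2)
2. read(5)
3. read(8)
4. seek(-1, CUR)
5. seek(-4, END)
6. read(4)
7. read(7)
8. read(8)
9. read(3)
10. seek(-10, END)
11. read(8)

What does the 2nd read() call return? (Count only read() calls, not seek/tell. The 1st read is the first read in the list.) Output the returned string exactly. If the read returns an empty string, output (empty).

After 1 (read(2)): returned '2B', offset=2
After 2 (read(5)): returned 'GRFP5', offset=7
After 3 (read(8)): returned 'KQD1BPEZ', offset=15
After 4 (seek(-1, CUR)): offset=14
After 5 (seek(-4, END)): offset=19
After 6 (read(4)): returned '0QUS', offset=23
After 7 (read(7)): returned '', offset=23
After 8 (read(8)): returned '', offset=23
After 9 (read(3)): returned '', offset=23
After 10 (seek(-10, END)): offset=13
After 11 (read(8)): returned 'EZX3HR0Q', offset=21

Answer: GRFP5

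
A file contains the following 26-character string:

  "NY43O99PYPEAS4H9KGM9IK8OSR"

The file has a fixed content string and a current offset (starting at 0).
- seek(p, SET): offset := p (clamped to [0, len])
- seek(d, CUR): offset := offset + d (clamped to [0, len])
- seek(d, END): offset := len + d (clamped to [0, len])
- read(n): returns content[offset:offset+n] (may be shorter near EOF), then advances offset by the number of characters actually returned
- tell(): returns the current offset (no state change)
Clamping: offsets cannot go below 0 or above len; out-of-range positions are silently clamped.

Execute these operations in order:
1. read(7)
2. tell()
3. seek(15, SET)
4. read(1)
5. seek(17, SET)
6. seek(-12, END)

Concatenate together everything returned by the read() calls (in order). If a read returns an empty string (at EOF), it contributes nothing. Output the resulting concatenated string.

Answer: NY43O999

Derivation:
After 1 (read(7)): returned 'NY43O99', offset=7
After 2 (tell()): offset=7
After 3 (seek(15, SET)): offset=15
After 4 (read(1)): returned '9', offset=16
After 5 (seek(17, SET)): offset=17
After 6 (seek(-12, END)): offset=14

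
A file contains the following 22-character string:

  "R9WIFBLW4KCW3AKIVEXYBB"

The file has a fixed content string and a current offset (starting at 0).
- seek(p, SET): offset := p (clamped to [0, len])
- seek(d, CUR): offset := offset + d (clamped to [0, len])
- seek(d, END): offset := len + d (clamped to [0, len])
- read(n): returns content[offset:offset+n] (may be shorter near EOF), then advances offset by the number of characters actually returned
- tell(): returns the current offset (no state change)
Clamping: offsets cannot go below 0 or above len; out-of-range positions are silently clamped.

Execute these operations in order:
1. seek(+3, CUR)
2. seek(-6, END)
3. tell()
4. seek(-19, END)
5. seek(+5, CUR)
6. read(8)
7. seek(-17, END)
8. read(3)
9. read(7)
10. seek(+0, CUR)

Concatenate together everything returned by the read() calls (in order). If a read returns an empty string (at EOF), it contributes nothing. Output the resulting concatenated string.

Answer: 4KCW3AKIBLW4KCW3AK

Derivation:
After 1 (seek(+3, CUR)): offset=3
After 2 (seek(-6, END)): offset=16
After 3 (tell()): offset=16
After 4 (seek(-19, END)): offset=3
After 5 (seek(+5, CUR)): offset=8
After 6 (read(8)): returned '4KCW3AKI', offset=16
After 7 (seek(-17, END)): offset=5
After 8 (read(3)): returned 'BLW', offset=8
After 9 (read(7)): returned '4KCW3AK', offset=15
After 10 (seek(+0, CUR)): offset=15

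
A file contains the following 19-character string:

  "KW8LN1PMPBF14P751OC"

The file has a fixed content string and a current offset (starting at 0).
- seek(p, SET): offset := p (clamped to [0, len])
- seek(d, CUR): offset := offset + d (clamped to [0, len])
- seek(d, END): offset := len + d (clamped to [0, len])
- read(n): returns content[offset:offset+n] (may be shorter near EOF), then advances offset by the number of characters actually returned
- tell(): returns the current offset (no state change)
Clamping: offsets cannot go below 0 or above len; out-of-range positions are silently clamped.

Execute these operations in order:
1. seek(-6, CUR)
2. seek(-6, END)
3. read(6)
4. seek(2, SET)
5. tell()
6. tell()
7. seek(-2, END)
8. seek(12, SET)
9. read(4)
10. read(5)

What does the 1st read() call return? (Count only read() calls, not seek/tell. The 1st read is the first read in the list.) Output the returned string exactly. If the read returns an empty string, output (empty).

After 1 (seek(-6, CUR)): offset=0
After 2 (seek(-6, END)): offset=13
After 3 (read(6)): returned 'P751OC', offset=19
After 4 (seek(2, SET)): offset=2
After 5 (tell()): offset=2
After 6 (tell()): offset=2
After 7 (seek(-2, END)): offset=17
After 8 (seek(12, SET)): offset=12
After 9 (read(4)): returned '4P75', offset=16
After 10 (read(5)): returned '1OC', offset=19

Answer: P751OC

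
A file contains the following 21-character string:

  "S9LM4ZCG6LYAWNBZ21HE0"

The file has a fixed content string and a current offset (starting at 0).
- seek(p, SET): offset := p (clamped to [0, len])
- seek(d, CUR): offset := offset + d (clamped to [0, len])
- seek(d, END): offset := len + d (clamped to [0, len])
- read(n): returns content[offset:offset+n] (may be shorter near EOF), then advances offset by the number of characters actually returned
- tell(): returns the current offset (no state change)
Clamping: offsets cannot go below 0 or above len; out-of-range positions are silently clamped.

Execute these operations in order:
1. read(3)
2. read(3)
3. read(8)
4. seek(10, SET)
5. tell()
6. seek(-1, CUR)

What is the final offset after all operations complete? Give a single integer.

After 1 (read(3)): returned 'S9L', offset=3
After 2 (read(3)): returned 'M4Z', offset=6
After 3 (read(8)): returned 'CG6LYAWN', offset=14
After 4 (seek(10, SET)): offset=10
After 5 (tell()): offset=10
After 6 (seek(-1, CUR)): offset=9

Answer: 9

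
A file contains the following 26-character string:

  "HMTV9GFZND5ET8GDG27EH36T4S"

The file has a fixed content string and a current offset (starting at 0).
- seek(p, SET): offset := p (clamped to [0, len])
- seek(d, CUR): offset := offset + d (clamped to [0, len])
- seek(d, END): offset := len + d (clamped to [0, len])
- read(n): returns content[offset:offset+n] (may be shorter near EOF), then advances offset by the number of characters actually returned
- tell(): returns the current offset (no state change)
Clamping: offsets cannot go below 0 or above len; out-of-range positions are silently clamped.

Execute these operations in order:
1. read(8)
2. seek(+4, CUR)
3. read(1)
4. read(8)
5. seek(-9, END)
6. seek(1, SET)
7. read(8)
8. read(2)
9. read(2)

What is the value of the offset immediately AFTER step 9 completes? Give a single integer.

Answer: 13

Derivation:
After 1 (read(8)): returned 'HMTV9GFZ', offset=8
After 2 (seek(+4, CUR)): offset=12
After 3 (read(1)): returned 'T', offset=13
After 4 (read(8)): returned '8GDG27EH', offset=21
After 5 (seek(-9, END)): offset=17
After 6 (seek(1, SET)): offset=1
After 7 (read(8)): returned 'MTV9GFZN', offset=9
After 8 (read(2)): returned 'D5', offset=11
After 9 (read(2)): returned 'ET', offset=13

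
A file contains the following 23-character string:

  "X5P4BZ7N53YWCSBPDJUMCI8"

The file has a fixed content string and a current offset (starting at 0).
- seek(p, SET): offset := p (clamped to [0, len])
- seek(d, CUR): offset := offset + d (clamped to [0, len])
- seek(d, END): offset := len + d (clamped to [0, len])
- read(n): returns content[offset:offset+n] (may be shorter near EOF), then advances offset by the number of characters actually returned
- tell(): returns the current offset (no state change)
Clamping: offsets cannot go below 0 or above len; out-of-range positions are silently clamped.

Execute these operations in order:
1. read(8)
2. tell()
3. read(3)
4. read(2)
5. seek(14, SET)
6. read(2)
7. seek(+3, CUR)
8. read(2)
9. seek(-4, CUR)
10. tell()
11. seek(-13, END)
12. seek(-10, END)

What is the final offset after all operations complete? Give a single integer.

After 1 (read(8)): returned 'X5P4BZ7N', offset=8
After 2 (tell()): offset=8
After 3 (read(3)): returned '53Y', offset=11
After 4 (read(2)): returned 'WC', offset=13
After 5 (seek(14, SET)): offset=14
After 6 (read(2)): returned 'BP', offset=16
After 7 (seek(+3, CUR)): offset=19
After 8 (read(2)): returned 'MC', offset=21
After 9 (seek(-4, CUR)): offset=17
After 10 (tell()): offset=17
After 11 (seek(-13, END)): offset=10
After 12 (seek(-10, END)): offset=13

Answer: 13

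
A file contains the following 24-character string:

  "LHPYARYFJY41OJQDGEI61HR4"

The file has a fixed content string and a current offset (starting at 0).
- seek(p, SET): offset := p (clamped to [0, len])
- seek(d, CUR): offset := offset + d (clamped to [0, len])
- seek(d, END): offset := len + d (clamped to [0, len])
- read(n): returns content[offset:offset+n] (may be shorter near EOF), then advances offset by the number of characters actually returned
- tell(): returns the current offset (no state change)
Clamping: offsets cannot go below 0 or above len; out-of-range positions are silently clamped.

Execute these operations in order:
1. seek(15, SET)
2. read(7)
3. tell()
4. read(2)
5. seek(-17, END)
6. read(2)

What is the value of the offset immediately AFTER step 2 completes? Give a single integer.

Answer: 22

Derivation:
After 1 (seek(15, SET)): offset=15
After 2 (read(7)): returned 'DGEI61H', offset=22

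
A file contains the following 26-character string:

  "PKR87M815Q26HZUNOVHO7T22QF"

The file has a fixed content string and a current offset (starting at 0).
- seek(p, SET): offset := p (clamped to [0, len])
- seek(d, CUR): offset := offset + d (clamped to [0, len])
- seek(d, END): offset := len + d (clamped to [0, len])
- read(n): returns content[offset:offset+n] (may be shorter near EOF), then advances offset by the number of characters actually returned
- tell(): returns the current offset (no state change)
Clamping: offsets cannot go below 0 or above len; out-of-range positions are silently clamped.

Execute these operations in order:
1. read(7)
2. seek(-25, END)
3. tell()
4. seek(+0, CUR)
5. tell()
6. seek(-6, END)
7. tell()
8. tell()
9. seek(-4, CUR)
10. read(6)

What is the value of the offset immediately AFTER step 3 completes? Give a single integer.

Answer: 1

Derivation:
After 1 (read(7)): returned 'PKR87M8', offset=7
After 2 (seek(-25, END)): offset=1
After 3 (tell()): offset=1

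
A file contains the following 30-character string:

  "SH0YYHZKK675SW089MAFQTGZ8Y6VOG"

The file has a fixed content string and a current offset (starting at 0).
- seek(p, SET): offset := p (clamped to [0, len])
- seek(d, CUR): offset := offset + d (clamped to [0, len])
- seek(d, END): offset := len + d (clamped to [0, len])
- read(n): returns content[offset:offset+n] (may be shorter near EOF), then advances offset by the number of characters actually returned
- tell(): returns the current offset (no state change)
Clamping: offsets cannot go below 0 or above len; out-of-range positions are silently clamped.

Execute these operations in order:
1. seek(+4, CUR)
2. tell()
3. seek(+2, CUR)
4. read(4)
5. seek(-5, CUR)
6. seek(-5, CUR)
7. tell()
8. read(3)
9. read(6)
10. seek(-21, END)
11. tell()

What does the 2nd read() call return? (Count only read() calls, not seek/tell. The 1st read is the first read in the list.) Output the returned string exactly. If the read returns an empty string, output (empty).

Answer: SH0

Derivation:
After 1 (seek(+4, CUR)): offset=4
After 2 (tell()): offset=4
After 3 (seek(+2, CUR)): offset=6
After 4 (read(4)): returned 'ZKK6', offset=10
After 5 (seek(-5, CUR)): offset=5
After 6 (seek(-5, CUR)): offset=0
After 7 (tell()): offset=0
After 8 (read(3)): returned 'SH0', offset=3
After 9 (read(6)): returned 'YYHZKK', offset=9
After 10 (seek(-21, END)): offset=9
After 11 (tell()): offset=9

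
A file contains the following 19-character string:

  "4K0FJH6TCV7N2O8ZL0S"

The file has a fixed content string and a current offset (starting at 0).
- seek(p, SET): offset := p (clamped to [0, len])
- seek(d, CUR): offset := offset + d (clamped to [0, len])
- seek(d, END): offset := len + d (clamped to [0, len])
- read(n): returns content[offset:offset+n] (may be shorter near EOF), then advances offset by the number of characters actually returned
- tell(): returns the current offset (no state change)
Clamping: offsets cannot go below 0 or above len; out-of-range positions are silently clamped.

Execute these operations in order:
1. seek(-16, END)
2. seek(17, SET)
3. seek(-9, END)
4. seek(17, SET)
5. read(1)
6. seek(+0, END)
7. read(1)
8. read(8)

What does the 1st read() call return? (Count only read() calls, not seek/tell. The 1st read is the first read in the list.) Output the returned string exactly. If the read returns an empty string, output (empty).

Answer: 0

Derivation:
After 1 (seek(-16, END)): offset=3
After 2 (seek(17, SET)): offset=17
After 3 (seek(-9, END)): offset=10
After 4 (seek(17, SET)): offset=17
After 5 (read(1)): returned '0', offset=18
After 6 (seek(+0, END)): offset=19
After 7 (read(1)): returned '', offset=19
After 8 (read(8)): returned '', offset=19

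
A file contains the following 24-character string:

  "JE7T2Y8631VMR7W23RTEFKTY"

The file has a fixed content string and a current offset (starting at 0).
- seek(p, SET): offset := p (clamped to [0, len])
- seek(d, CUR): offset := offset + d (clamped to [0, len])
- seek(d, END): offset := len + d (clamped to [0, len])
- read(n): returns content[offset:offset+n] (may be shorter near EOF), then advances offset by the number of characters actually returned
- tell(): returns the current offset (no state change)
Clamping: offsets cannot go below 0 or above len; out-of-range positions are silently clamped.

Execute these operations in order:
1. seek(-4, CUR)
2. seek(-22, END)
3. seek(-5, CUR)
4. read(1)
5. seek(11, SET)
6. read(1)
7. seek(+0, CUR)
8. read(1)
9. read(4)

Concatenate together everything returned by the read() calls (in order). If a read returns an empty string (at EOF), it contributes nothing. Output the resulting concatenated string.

After 1 (seek(-4, CUR)): offset=0
After 2 (seek(-22, END)): offset=2
After 3 (seek(-5, CUR)): offset=0
After 4 (read(1)): returned 'J', offset=1
After 5 (seek(11, SET)): offset=11
After 6 (read(1)): returned 'M', offset=12
After 7 (seek(+0, CUR)): offset=12
After 8 (read(1)): returned 'R', offset=13
After 9 (read(4)): returned '7W23', offset=17

Answer: JMR7W23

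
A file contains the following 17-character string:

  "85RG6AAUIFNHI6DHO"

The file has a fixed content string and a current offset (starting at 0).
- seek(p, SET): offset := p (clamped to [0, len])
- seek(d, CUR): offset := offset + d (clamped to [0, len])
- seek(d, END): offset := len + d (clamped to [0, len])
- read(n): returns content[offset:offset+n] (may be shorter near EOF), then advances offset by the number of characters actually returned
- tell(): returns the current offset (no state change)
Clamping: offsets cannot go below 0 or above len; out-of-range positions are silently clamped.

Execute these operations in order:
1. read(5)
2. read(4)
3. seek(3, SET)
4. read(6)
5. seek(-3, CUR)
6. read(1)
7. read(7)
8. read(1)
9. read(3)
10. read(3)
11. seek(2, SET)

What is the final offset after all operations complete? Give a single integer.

After 1 (read(5)): returned '85RG6', offset=5
After 2 (read(4)): returned 'AAUI', offset=9
After 3 (seek(3, SET)): offset=3
After 4 (read(6)): returned 'G6AAUI', offset=9
After 5 (seek(-3, CUR)): offset=6
After 6 (read(1)): returned 'A', offset=7
After 7 (read(7)): returned 'UIFNHI6', offset=14
After 8 (read(1)): returned 'D', offset=15
After 9 (read(3)): returned 'HO', offset=17
After 10 (read(3)): returned '', offset=17
After 11 (seek(2, SET)): offset=2

Answer: 2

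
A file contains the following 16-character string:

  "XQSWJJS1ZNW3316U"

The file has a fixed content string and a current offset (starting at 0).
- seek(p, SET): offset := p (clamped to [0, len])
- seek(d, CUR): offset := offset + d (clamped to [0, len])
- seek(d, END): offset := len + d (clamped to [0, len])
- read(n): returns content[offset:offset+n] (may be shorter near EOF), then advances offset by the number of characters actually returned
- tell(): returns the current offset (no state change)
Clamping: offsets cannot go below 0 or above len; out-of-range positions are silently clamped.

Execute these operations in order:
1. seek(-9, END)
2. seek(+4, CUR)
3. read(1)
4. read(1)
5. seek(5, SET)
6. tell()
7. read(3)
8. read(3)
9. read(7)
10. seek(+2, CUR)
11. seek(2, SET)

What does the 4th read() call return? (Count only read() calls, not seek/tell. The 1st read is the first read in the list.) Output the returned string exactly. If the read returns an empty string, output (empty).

After 1 (seek(-9, END)): offset=7
After 2 (seek(+4, CUR)): offset=11
After 3 (read(1)): returned '3', offset=12
After 4 (read(1)): returned '3', offset=13
After 5 (seek(5, SET)): offset=5
After 6 (tell()): offset=5
After 7 (read(3)): returned 'JS1', offset=8
After 8 (read(3)): returned 'ZNW', offset=11
After 9 (read(7)): returned '3316U', offset=16
After 10 (seek(+2, CUR)): offset=16
After 11 (seek(2, SET)): offset=2

Answer: ZNW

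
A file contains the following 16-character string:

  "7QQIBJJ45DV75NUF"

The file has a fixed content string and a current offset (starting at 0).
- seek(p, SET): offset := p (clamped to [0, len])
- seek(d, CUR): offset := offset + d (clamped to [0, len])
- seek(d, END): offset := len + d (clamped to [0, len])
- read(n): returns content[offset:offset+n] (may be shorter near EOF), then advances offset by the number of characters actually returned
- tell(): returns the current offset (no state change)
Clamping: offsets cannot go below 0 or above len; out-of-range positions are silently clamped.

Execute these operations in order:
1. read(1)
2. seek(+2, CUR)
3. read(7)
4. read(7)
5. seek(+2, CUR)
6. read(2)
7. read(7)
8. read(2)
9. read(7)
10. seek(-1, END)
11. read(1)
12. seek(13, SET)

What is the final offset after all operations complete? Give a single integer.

Answer: 13

Derivation:
After 1 (read(1)): returned '7', offset=1
After 2 (seek(+2, CUR)): offset=3
After 3 (read(7)): returned 'IBJJ45D', offset=10
After 4 (read(7)): returned 'V75NUF', offset=16
After 5 (seek(+2, CUR)): offset=16
After 6 (read(2)): returned '', offset=16
After 7 (read(7)): returned '', offset=16
After 8 (read(2)): returned '', offset=16
After 9 (read(7)): returned '', offset=16
After 10 (seek(-1, END)): offset=15
After 11 (read(1)): returned 'F', offset=16
After 12 (seek(13, SET)): offset=13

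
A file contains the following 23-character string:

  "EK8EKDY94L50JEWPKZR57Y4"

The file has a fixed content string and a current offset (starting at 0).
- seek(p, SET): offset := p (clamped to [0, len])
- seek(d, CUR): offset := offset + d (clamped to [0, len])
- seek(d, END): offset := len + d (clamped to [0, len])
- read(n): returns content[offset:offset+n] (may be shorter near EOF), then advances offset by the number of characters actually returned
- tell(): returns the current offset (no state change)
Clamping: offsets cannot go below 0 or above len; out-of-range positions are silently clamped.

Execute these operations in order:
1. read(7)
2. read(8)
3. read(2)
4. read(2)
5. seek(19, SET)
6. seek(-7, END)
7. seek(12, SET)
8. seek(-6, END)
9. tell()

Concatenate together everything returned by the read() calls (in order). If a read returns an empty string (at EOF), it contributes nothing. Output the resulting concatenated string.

Answer: EK8EKDY94L50JEWPKZR

Derivation:
After 1 (read(7)): returned 'EK8EKDY', offset=7
After 2 (read(8)): returned '94L50JEW', offset=15
After 3 (read(2)): returned 'PK', offset=17
After 4 (read(2)): returned 'ZR', offset=19
After 5 (seek(19, SET)): offset=19
After 6 (seek(-7, END)): offset=16
After 7 (seek(12, SET)): offset=12
After 8 (seek(-6, END)): offset=17
After 9 (tell()): offset=17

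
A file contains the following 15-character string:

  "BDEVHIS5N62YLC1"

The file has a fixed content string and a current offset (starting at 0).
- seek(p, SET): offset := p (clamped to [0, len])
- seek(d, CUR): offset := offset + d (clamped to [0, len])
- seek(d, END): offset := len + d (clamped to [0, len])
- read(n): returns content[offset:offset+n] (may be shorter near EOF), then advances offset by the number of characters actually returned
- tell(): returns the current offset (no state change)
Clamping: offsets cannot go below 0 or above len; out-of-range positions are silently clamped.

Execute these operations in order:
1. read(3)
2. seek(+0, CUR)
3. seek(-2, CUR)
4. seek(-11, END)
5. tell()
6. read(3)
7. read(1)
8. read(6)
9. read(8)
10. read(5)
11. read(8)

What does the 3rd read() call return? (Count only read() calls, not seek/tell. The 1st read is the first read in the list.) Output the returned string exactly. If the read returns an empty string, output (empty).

After 1 (read(3)): returned 'BDE', offset=3
After 2 (seek(+0, CUR)): offset=3
After 3 (seek(-2, CUR)): offset=1
After 4 (seek(-11, END)): offset=4
After 5 (tell()): offset=4
After 6 (read(3)): returned 'HIS', offset=7
After 7 (read(1)): returned '5', offset=8
After 8 (read(6)): returned 'N62YLC', offset=14
After 9 (read(8)): returned '1', offset=15
After 10 (read(5)): returned '', offset=15
After 11 (read(8)): returned '', offset=15

Answer: 5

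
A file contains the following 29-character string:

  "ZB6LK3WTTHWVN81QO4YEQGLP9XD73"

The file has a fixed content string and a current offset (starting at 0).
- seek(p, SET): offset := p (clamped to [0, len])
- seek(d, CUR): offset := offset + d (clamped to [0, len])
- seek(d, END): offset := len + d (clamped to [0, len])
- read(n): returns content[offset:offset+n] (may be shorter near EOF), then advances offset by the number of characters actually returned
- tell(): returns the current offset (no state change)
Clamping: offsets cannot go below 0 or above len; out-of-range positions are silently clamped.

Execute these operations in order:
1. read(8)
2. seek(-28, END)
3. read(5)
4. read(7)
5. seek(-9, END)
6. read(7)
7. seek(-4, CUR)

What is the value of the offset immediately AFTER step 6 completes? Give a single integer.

After 1 (read(8)): returned 'ZB6LK3WT', offset=8
After 2 (seek(-28, END)): offset=1
After 3 (read(5)): returned 'B6LK3', offset=6
After 4 (read(7)): returned 'WTTHWVN', offset=13
After 5 (seek(-9, END)): offset=20
After 6 (read(7)): returned 'QGLP9XD', offset=27

Answer: 27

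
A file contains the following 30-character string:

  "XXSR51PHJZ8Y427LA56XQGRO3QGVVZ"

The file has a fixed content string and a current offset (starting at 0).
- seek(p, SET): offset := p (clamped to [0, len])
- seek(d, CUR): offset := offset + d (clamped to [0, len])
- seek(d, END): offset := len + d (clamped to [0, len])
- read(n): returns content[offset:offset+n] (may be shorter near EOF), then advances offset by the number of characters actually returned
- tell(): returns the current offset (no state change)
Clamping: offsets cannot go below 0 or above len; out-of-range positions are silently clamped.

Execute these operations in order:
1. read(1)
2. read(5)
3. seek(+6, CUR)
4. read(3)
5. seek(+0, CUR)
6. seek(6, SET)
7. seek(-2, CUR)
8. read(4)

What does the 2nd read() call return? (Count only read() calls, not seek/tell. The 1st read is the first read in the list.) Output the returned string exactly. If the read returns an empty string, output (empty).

After 1 (read(1)): returned 'X', offset=1
After 2 (read(5)): returned 'XSR51', offset=6
After 3 (seek(+6, CUR)): offset=12
After 4 (read(3)): returned '427', offset=15
After 5 (seek(+0, CUR)): offset=15
After 6 (seek(6, SET)): offset=6
After 7 (seek(-2, CUR)): offset=4
After 8 (read(4)): returned '51PH', offset=8

Answer: XSR51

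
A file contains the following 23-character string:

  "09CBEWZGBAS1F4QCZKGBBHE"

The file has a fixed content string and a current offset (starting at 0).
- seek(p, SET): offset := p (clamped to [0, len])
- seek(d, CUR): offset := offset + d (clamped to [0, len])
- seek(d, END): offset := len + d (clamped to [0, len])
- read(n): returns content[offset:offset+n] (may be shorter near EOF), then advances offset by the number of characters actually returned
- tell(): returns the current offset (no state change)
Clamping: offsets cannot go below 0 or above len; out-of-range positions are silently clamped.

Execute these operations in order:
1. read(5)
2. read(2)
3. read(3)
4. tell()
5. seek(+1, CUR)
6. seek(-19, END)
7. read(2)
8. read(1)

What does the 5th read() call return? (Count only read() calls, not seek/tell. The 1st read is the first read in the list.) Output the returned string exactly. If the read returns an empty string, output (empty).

Answer: Z

Derivation:
After 1 (read(5)): returned '09CBE', offset=5
After 2 (read(2)): returned 'WZ', offset=7
After 3 (read(3)): returned 'GBA', offset=10
After 4 (tell()): offset=10
After 5 (seek(+1, CUR)): offset=11
After 6 (seek(-19, END)): offset=4
After 7 (read(2)): returned 'EW', offset=6
After 8 (read(1)): returned 'Z', offset=7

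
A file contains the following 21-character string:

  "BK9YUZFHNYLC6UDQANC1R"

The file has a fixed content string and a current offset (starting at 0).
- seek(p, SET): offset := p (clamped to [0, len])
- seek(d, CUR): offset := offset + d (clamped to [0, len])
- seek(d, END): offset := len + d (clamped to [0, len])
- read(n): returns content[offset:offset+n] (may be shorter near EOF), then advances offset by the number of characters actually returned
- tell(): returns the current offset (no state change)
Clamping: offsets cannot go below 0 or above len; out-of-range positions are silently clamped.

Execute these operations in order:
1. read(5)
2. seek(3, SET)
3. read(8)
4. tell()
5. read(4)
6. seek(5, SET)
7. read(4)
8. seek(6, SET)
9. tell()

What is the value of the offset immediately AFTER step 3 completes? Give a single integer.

Answer: 11

Derivation:
After 1 (read(5)): returned 'BK9YU', offset=5
After 2 (seek(3, SET)): offset=3
After 3 (read(8)): returned 'YUZFHNYL', offset=11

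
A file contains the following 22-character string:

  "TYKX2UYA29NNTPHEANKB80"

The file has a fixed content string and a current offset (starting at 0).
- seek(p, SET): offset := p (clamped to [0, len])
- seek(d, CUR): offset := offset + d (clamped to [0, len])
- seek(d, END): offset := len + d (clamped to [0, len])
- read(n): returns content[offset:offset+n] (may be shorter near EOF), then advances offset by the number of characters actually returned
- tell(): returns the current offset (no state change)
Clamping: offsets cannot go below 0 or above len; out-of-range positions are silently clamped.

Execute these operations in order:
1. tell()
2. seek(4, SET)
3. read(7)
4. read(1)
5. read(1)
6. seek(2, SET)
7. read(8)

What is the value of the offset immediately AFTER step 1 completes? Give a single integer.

After 1 (tell()): offset=0

Answer: 0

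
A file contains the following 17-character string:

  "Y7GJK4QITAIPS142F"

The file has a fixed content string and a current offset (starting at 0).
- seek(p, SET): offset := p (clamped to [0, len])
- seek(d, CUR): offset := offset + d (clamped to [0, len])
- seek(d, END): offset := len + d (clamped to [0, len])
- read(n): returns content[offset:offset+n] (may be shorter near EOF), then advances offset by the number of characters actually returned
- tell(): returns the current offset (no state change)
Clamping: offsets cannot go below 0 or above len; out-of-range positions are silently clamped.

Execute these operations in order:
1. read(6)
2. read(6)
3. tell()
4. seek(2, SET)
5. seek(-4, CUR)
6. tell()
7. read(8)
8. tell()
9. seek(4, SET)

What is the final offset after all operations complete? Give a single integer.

After 1 (read(6)): returned 'Y7GJK4', offset=6
After 2 (read(6)): returned 'QITAIP', offset=12
After 3 (tell()): offset=12
After 4 (seek(2, SET)): offset=2
After 5 (seek(-4, CUR)): offset=0
After 6 (tell()): offset=0
After 7 (read(8)): returned 'Y7GJK4QI', offset=8
After 8 (tell()): offset=8
After 9 (seek(4, SET)): offset=4

Answer: 4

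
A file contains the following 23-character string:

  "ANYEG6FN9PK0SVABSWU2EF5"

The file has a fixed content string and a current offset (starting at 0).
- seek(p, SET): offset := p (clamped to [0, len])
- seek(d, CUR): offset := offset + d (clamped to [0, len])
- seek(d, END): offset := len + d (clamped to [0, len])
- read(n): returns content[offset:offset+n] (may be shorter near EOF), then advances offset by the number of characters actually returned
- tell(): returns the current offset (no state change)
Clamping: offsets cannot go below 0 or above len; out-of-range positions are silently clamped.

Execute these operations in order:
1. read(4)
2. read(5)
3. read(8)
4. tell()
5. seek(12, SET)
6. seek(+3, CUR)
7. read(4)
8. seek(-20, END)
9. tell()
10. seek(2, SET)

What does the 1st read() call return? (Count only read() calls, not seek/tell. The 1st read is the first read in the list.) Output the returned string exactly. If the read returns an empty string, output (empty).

Answer: ANYE

Derivation:
After 1 (read(4)): returned 'ANYE', offset=4
After 2 (read(5)): returned 'G6FN9', offset=9
After 3 (read(8)): returned 'PK0SVABS', offset=17
After 4 (tell()): offset=17
After 5 (seek(12, SET)): offset=12
After 6 (seek(+3, CUR)): offset=15
After 7 (read(4)): returned 'BSWU', offset=19
After 8 (seek(-20, END)): offset=3
After 9 (tell()): offset=3
After 10 (seek(2, SET)): offset=2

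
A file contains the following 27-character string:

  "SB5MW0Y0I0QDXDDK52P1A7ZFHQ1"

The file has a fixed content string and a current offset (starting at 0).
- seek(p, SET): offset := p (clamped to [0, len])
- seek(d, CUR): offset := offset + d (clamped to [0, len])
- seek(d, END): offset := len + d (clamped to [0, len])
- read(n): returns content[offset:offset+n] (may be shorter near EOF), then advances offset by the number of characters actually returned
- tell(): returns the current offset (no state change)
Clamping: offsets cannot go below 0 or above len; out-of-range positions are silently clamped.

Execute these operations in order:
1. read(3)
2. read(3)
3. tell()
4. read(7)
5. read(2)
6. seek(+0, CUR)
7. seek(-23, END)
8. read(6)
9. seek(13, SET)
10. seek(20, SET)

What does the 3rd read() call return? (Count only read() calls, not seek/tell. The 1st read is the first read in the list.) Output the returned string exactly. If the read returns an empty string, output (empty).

After 1 (read(3)): returned 'SB5', offset=3
After 2 (read(3)): returned 'MW0', offset=6
After 3 (tell()): offset=6
After 4 (read(7)): returned 'Y0I0QDX', offset=13
After 5 (read(2)): returned 'DD', offset=15
After 6 (seek(+0, CUR)): offset=15
After 7 (seek(-23, END)): offset=4
After 8 (read(6)): returned 'W0Y0I0', offset=10
After 9 (seek(13, SET)): offset=13
After 10 (seek(20, SET)): offset=20

Answer: Y0I0QDX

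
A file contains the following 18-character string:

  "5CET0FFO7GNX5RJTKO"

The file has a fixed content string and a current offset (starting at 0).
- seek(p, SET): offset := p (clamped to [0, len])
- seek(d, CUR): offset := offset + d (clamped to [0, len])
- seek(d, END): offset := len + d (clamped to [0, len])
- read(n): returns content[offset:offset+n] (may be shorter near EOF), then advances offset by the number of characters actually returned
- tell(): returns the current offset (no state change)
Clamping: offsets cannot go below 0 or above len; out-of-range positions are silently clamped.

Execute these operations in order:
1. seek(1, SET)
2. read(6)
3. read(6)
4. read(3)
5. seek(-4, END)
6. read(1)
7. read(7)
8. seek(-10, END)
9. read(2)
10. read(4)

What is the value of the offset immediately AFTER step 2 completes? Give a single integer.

After 1 (seek(1, SET)): offset=1
After 2 (read(6)): returned 'CET0FF', offset=7

Answer: 7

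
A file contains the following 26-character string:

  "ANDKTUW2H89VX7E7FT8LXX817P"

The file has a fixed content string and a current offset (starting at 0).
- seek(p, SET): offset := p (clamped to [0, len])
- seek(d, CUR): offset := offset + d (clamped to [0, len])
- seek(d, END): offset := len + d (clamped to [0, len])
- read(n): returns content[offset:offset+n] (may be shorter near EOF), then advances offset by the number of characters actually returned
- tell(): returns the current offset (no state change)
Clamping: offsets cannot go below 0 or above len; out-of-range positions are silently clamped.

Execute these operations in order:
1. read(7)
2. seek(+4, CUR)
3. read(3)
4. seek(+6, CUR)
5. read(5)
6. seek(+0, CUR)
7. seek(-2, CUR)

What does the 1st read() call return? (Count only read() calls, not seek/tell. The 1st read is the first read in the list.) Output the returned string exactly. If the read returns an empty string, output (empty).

Answer: ANDKTUW

Derivation:
After 1 (read(7)): returned 'ANDKTUW', offset=7
After 2 (seek(+4, CUR)): offset=11
After 3 (read(3)): returned 'VX7', offset=14
After 4 (seek(+6, CUR)): offset=20
After 5 (read(5)): returned 'XX817', offset=25
After 6 (seek(+0, CUR)): offset=25
After 7 (seek(-2, CUR)): offset=23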